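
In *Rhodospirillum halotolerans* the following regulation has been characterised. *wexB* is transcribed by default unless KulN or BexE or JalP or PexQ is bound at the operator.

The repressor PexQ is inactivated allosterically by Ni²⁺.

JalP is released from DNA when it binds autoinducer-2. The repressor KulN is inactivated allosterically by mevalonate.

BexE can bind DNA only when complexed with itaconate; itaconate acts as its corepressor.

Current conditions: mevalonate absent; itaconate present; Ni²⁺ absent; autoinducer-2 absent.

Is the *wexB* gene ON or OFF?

OFF

Mevalonate is absent, so KulN is active.
Itaconate is present, so BexE is active.
Autoinducer-2 is absent, so JalP is active.
Ni²⁺ is absent, so PexQ is active.
With repressor KulN bound, *wexB* is not transcribed.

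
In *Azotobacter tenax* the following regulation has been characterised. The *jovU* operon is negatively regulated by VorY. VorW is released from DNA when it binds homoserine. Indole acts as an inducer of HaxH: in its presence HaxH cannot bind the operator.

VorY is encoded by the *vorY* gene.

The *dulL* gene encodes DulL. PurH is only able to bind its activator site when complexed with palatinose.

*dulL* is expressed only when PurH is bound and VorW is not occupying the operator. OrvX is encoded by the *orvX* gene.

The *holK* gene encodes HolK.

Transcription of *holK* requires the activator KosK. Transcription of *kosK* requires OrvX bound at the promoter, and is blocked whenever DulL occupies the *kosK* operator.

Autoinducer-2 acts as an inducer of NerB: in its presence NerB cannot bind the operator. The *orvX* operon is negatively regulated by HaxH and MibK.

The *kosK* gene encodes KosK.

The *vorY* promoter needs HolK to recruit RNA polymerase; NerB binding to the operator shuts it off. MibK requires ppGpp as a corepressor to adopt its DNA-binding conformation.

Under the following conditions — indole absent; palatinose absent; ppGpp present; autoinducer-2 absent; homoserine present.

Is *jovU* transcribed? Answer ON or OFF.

ON

Indole is absent, so HaxH is active.
ppGpp is present, so MibK is active.
With repressor HaxH bound, *orvX* is not transcribed.
So OrvX is not produced.
Homoserine is present, so VorW is inactive.
Palatinose is absent, so PurH is inactive.
Required activator PurH is absent, so *dulL* is not transcribed.
So DulL is not produced.
Required activator OrvX is absent, so *kosK* is not transcribed.
So KosK is not produced.
Required activator KosK is absent, so *holK* is not transcribed.
So HolK is not produced.
Autoinducer-2 is absent, so NerB is active.
With repressor NerB bound, *vorY* is not transcribed.
So VorY is not produced.
With no repressor bound, *jovU* is transcribed.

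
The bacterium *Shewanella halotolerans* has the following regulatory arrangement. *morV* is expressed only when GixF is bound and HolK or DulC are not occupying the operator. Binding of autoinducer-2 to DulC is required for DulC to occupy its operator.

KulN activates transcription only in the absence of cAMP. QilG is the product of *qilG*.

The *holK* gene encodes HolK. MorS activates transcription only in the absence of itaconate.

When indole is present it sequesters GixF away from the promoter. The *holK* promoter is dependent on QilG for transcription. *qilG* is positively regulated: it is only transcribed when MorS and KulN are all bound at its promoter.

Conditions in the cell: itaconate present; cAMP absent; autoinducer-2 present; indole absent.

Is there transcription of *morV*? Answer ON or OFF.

Itaconate is present, so MorS is inactive.
cAMP is absent, so KulN is active.
Required activator MorS is absent, so *qilG* is not transcribed.
So QilG is not produced.
Required activator QilG is absent, so *holK* is not transcribed.
So HolK is not produced.
Indole is absent, so GixF is active.
Autoinducer-2 is present, so DulC is active.
With repressor DulC bound, *morV* is not transcribed.

OFF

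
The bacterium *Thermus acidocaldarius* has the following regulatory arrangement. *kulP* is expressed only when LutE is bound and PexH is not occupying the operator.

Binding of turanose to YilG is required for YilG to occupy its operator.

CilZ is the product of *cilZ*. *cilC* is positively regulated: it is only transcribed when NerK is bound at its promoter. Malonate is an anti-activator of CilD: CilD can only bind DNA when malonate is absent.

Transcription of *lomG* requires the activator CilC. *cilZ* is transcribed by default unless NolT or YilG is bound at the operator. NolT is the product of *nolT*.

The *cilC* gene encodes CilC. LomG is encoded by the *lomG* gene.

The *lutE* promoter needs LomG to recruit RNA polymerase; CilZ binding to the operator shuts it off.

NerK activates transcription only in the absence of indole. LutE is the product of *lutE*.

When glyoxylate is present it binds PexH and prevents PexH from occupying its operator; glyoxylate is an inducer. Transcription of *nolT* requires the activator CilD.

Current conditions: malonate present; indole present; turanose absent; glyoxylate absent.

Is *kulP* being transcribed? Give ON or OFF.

Malonate is present, so CilD is inactive.
Required activator CilD is absent, so *nolT* is not transcribed.
So NolT is not produced.
Turanose is absent, so YilG is inactive.
With no repressor bound, *cilZ* is transcribed.
So CilZ is produced and active.
Indole is present, so NerK is inactive.
Required activator NerK is absent, so *cilC* is not transcribed.
So CilC is not produced.
Required activator CilC is absent, so *lomG* is not transcribed.
So LomG is not produced.
With repressor CilZ bound, *lutE* is not transcribed.
So LutE is not produced.
Glyoxylate is absent, so PexH is active.
With repressor PexH bound, *kulP* is not transcribed.

OFF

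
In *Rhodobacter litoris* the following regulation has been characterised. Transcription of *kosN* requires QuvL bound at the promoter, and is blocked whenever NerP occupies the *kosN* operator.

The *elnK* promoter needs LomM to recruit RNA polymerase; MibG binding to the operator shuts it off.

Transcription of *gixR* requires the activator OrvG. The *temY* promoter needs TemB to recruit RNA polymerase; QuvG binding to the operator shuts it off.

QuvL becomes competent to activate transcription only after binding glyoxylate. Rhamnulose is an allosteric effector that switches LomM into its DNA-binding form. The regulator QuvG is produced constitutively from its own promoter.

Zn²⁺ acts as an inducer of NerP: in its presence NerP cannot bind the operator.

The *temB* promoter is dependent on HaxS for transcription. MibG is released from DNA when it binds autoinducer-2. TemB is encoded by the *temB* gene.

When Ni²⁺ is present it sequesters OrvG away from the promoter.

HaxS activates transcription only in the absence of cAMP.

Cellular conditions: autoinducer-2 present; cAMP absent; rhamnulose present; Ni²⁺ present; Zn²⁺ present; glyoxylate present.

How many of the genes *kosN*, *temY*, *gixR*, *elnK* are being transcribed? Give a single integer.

Glyoxylate is present, so QuvL is active.
Zn²⁺ is present, so NerP is inactive.
No repressor is bound and QuvL is active, so *kosN* is transcribed.
→ *kosN* is ON.
cAMP is absent, so HaxS is active.
No repressor is bound and HaxS is active, so *temB* is transcribed.
So TemB is produced and active.
QuvG is produced constitutively and is active.
With repressor QuvG bound, *temY* is not transcribed.
→ *temY* is OFF.
Ni²⁺ is present, so OrvG is inactive.
Required activator OrvG is absent, so *gixR* is not transcribed.
→ *gixR* is OFF.
Autoinducer-2 is present, so MibG is inactive.
Rhamnulose is present, so LomM is active.
No repressor is bound and LomM is active, so *elnK* is transcribed.
→ *elnK* is ON.
2 of the 4 genes are transcribed.

2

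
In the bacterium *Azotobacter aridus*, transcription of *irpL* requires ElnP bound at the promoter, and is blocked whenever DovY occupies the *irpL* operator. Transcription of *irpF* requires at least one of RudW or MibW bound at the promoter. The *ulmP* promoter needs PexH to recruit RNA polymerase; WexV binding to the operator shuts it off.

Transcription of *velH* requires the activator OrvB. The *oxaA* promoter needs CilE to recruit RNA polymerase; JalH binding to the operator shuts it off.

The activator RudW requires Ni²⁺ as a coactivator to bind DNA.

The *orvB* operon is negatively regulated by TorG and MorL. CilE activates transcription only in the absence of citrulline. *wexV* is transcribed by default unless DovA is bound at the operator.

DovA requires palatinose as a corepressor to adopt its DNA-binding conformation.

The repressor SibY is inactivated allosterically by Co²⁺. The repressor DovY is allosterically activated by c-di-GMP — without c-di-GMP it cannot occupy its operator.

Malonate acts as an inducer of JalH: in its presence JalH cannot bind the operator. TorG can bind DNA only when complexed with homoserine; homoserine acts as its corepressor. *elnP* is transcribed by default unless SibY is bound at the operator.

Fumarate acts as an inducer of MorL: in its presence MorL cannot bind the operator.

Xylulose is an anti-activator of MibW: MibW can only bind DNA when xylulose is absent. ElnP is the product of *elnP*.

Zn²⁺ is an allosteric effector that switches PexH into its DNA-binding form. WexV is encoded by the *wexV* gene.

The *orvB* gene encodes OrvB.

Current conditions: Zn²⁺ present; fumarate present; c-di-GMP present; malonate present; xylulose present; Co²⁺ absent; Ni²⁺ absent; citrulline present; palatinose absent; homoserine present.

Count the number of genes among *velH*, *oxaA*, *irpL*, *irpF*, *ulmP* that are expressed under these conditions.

Homoserine is present, so TorG is active.
Fumarate is present, so MorL is inactive.
With repressor TorG bound, *orvB* is not transcribed.
So OrvB is not produced.
Required activator OrvB is absent, so *velH* is not transcribed.
→ *velH* is OFF.
Citrulline is present, so CilE is inactive.
Malonate is present, so JalH is inactive.
Required activator CilE is absent, so *oxaA* is not transcribed.
→ *oxaA* is OFF.
c-di-GMP is present, so DovY is active.
Co²⁺ is absent, so SibY is active.
With repressor SibY bound, *elnP* is not transcribed.
So ElnP is not produced.
With repressor DovY bound, *irpL* is not transcribed.
→ *irpL* is OFF.
Ni²⁺ is absent, so RudW is inactive.
Xylulose is present, so MibW is inactive.
No activator is available at the *irpF* promoter, so *irpF* is not transcribed.
→ *irpF* is OFF.
Zn²⁺ is present, so PexH is active.
Palatinose is absent, so DovA is inactive.
With no repressor bound, *wexV* is transcribed.
So WexV is produced and active.
With repressor WexV bound, *ulmP* is not transcribed.
→ *ulmP* is OFF.
0 of the 5 genes are transcribed.

0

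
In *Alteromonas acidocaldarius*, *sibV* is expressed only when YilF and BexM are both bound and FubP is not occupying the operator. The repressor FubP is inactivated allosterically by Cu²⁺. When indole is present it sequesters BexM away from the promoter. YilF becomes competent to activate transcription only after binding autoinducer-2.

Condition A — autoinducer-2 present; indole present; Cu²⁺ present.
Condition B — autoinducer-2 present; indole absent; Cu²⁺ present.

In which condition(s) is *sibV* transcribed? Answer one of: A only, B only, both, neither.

B only

Condition A:
Autoinducer-2 is present, so YilF is active.
Indole is present, so BexM is inactive.
Cu²⁺ is present, so FubP is inactive.
Required activator BexM is absent, so *sibV* is not transcribed.
→ *sibV* is OFF in A.
Condition B:
Autoinducer-2 is present, so YilF is active.
Indole is absent, so BexM is active.
Cu²⁺ is present, so FubP is inactive.
No repressor is bound and YilF and BexM are active, so *sibV* is transcribed.
→ *sibV* is ON in B.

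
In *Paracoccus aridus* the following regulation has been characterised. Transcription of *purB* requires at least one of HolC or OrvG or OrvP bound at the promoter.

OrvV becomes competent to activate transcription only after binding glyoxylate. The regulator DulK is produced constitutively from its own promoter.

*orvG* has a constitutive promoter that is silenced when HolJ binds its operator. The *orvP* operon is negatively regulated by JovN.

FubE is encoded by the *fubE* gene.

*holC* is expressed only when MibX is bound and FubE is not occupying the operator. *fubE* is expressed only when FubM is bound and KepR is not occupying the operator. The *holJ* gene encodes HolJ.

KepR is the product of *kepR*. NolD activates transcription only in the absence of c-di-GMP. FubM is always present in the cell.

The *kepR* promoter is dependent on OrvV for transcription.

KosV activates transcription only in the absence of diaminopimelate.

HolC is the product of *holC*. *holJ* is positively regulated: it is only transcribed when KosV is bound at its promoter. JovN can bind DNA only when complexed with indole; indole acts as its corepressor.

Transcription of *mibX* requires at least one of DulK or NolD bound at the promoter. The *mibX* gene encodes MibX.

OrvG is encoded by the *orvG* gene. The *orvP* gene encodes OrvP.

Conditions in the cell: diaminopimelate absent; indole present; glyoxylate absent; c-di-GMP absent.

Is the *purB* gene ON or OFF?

DulK is produced constitutively and is active.
c-di-GMP is absent, so NolD is active.
Activator DulK is present, so *mibX* is transcribed.
So MibX is produced and active.
Glyoxylate is absent, so OrvV is inactive.
Required activator OrvV is absent, so *kepR* is not transcribed.
So KepR is not produced.
FubM is produced constitutively and is active.
No repressor is bound and FubM is active, so *fubE* is transcribed.
So FubE is produced and active.
With repressor FubE bound, *holC* is not transcribed.
So HolC is not produced.
Diaminopimelate is absent, so KosV is active.
No repressor is bound and KosV is active, so *holJ* is transcribed.
So HolJ is produced and active.
With repressor HolJ bound, *orvG* is not transcribed.
So OrvG is not produced.
Indole is present, so JovN is active.
With repressor JovN bound, *orvP* is not transcribed.
So OrvP is not produced.
No activator is available at the *purB* promoter, so *purB* is not transcribed.

OFF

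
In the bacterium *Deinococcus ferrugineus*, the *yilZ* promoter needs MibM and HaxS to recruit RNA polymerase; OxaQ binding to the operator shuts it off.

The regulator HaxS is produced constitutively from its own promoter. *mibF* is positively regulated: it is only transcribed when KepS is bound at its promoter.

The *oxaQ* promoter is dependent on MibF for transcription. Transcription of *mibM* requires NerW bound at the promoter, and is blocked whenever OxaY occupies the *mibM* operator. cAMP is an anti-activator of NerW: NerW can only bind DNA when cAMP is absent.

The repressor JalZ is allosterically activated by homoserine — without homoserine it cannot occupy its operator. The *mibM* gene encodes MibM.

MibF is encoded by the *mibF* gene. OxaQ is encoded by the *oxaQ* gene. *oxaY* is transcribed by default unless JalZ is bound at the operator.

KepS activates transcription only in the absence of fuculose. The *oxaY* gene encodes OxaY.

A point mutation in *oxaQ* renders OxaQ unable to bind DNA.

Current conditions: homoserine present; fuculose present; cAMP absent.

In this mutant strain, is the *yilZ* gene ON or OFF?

Homoserine is present, so JalZ is active.
With repressor JalZ bound, *oxaY* is not transcribed.
So OxaY is not produced.
cAMP is absent, so NerW is active.
No repressor is bound and NerW is active, so *mibM* is transcribed.
So MibM is produced and active.
HaxS is produced constitutively and is active.
OxaQ is non-functional in this strain, so it has no effect.
No repressor is bound and MibM and HaxS are active, so *yilZ* is transcribed.

ON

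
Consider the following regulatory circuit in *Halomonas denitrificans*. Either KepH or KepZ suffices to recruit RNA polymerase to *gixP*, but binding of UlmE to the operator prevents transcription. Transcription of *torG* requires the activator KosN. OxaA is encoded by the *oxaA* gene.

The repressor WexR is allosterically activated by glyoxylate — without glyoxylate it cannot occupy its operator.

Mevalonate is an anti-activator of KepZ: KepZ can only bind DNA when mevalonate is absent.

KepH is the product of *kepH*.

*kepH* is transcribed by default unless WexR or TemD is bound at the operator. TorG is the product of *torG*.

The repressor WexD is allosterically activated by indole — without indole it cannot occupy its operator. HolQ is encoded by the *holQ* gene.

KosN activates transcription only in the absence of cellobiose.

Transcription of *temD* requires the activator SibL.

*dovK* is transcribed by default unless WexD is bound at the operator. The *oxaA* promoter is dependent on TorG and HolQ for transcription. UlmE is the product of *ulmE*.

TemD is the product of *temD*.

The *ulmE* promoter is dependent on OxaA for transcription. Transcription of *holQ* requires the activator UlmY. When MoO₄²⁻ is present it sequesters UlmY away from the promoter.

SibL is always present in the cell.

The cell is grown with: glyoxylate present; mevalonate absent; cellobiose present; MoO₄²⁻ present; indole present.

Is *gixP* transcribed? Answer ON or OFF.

Glyoxylate is present, so WexR is active.
SibL is produced constitutively and is active.
No repressor is bound and SibL is active, so *temD* is transcribed.
So TemD is produced and active.
With repressor WexR bound, *kepH* is not transcribed.
So KepH is not produced.
Mevalonate is absent, so KepZ is active.
Cellobiose is present, so KosN is inactive.
Required activator KosN is absent, so *torG* is not transcribed.
So TorG is not produced.
MoO₄²⁻ is present, so UlmY is inactive.
Required activator UlmY is absent, so *holQ* is not transcribed.
So HolQ is not produced.
Required activator TorG is absent, so *oxaA* is not transcribed.
So OxaA is not produced.
Required activator OxaA is absent, so *ulmE* is not transcribed.
So UlmE is not produced.
Activator KepZ is present, so *gixP* is transcribed.

ON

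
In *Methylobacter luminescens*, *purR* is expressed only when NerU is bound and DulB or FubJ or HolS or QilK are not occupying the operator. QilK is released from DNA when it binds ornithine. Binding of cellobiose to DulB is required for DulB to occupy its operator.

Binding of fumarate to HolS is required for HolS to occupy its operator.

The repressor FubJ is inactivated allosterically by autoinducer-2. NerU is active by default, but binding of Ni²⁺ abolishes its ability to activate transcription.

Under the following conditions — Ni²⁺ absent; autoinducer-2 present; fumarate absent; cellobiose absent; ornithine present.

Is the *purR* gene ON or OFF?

ON

Cellobiose is absent, so DulB is inactive.
Ni²⁺ is absent, so NerU is active.
Autoinducer-2 is present, so FubJ is inactive.
Fumarate is absent, so HolS is inactive.
Ornithine is present, so QilK is inactive.
No repressor is bound and NerU is active, so *purR* is transcribed.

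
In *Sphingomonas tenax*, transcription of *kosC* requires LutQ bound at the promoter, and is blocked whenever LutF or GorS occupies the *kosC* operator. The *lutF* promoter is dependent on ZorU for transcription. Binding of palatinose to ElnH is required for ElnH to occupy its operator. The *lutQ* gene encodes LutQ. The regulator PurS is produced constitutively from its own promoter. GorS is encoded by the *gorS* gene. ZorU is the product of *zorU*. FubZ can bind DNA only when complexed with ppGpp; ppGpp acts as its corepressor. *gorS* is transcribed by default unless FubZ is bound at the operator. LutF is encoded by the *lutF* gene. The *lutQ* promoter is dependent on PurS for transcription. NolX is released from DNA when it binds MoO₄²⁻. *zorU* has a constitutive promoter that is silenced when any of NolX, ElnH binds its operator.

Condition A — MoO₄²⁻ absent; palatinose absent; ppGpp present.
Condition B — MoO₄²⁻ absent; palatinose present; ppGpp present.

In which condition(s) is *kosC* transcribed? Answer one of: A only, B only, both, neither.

both

Condition A:
MoO₄²⁻ is absent, so NolX is active.
Palatinose is absent, so ElnH is inactive.
With repressor NolX bound, *zorU* is not transcribed.
So ZorU is not produced.
Required activator ZorU is absent, so *lutF* is not transcribed.
So LutF is not produced.
PurS is produced constitutively and is active.
No repressor is bound and PurS is active, so *lutQ* is transcribed.
So LutQ is produced and active.
ppGpp is present, so FubZ is active.
With repressor FubZ bound, *gorS* is not transcribed.
So GorS is not produced.
No repressor is bound and LutQ is active, so *kosC* is transcribed.
→ *kosC* is ON in A.
Condition B:
MoO₄²⁻ is absent, so NolX is active.
Palatinose is present, so ElnH is active.
With repressor NolX bound, *zorU* is not transcribed.
So ZorU is not produced.
Required activator ZorU is absent, so *lutF* is not transcribed.
So LutF is not produced.
PurS is produced constitutively and is active.
No repressor is bound and PurS is active, so *lutQ* is transcribed.
So LutQ is produced and active.
ppGpp is present, so FubZ is active.
With repressor FubZ bound, *gorS* is not transcribed.
So GorS is not produced.
No repressor is bound and LutQ is active, so *kosC* is transcribed.
→ *kosC* is ON in B.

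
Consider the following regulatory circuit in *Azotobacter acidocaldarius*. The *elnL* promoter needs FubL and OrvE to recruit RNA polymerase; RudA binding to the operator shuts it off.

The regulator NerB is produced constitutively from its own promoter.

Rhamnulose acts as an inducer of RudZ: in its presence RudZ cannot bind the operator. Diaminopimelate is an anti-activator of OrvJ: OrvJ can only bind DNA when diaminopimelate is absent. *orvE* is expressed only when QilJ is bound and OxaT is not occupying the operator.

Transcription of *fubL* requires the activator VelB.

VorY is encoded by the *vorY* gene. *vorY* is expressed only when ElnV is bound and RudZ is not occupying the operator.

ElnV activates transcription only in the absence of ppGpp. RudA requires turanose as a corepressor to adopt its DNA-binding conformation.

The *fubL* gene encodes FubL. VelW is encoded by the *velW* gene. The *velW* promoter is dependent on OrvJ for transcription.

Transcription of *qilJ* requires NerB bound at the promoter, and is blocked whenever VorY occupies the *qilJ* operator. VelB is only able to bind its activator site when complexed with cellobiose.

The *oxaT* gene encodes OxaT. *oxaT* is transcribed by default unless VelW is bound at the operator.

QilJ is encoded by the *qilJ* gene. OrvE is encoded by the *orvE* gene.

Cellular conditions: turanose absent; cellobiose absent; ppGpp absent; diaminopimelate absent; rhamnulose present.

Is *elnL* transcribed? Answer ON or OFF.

OFF

Cellobiose is absent, so VelB is inactive.
Required activator VelB is absent, so *fubL* is not transcribed.
So FubL is not produced.
Turanose is absent, so RudA is inactive.
Diaminopimelate is absent, so OrvJ is active.
No repressor is bound and OrvJ is active, so *velW* is transcribed.
So VelW is produced and active.
With repressor VelW bound, *oxaT* is not transcribed.
So OxaT is not produced.
Rhamnulose is present, so RudZ is inactive.
ppGpp is absent, so ElnV is active.
No repressor is bound and ElnV is active, so *vorY* is transcribed.
So VorY is produced and active.
NerB is produced constitutively and is active.
With repressor VorY bound, *qilJ* is not transcribed.
So QilJ is not produced.
Required activator QilJ is absent, so *orvE* is not transcribed.
So OrvE is not produced.
Required activator FubL is absent, so *elnL* is not transcribed.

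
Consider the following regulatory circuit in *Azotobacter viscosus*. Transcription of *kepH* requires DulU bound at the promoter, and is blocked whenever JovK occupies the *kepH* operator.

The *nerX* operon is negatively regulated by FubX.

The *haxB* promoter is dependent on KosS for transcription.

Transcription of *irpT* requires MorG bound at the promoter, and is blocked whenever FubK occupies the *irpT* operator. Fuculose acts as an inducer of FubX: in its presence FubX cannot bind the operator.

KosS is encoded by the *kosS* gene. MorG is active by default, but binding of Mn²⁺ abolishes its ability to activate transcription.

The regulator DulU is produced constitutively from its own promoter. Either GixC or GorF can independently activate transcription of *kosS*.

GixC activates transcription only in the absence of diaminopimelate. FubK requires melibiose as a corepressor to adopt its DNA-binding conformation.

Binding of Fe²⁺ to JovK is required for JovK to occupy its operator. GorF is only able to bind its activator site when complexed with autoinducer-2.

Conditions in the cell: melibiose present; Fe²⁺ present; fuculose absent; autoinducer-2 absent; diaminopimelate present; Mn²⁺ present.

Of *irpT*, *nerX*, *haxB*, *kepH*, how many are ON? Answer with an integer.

0

Melibiose is present, so FubK is active.
Mn²⁺ is present, so MorG is inactive.
With repressor FubK bound, *irpT* is not transcribed.
→ *irpT* is OFF.
Fuculose is absent, so FubX is active.
With repressor FubX bound, *nerX* is not transcribed.
→ *nerX* is OFF.
Diaminopimelate is present, so GixC is inactive.
Autoinducer-2 is absent, so GorF is inactive.
No activator is available at the *kosS* promoter, so *kosS* is not transcribed.
So KosS is not produced.
Required activator KosS is absent, so *haxB* is not transcribed.
→ *haxB* is OFF.
Fe²⁺ is present, so JovK is active.
DulU is produced constitutively and is active.
With repressor JovK bound, *kepH* is not transcribed.
→ *kepH* is OFF.
0 of the 4 genes are transcribed.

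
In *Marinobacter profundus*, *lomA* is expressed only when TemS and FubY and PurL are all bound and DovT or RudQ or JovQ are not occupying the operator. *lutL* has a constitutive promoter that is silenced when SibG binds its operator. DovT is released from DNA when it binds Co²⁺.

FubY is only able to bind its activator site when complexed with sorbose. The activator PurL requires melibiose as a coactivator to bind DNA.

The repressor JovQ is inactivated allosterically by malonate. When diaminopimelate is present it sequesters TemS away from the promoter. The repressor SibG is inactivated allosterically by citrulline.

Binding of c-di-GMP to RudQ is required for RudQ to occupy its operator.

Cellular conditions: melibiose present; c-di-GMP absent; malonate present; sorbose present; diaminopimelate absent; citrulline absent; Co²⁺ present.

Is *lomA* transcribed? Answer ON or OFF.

ON

Diaminopimelate is absent, so TemS is active.
Sorbose is present, so FubY is active.
Co²⁺ is present, so DovT is inactive.
Melibiose is present, so PurL is active.
c-di-GMP is absent, so RudQ is inactive.
Malonate is present, so JovQ is inactive.
No repressor is bound and TemS and FubY and PurL are active, so *lomA* is transcribed.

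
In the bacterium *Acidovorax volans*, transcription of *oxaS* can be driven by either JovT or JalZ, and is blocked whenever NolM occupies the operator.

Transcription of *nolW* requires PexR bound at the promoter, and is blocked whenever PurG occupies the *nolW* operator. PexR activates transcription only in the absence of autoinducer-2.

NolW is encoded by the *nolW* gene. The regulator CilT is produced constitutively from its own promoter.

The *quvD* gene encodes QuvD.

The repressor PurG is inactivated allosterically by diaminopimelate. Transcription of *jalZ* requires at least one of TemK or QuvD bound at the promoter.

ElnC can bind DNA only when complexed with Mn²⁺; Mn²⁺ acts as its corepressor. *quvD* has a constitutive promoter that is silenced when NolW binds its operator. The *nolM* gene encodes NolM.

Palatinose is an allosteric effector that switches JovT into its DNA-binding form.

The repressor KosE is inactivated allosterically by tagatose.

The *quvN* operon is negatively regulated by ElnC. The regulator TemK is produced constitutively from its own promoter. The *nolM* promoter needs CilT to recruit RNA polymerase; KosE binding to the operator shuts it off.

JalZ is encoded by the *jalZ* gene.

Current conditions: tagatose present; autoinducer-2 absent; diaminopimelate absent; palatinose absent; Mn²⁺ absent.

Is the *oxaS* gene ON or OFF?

OFF

Palatinose is absent, so JovT is inactive.
CilT is produced constitutively and is active.
Tagatose is present, so KosE is inactive.
No repressor is bound and CilT is active, so *nolM* is transcribed.
So NolM is produced and active.
TemK is produced constitutively and is active.
Autoinducer-2 is absent, so PexR is active.
Diaminopimelate is absent, so PurG is active.
With repressor PurG bound, *nolW* is not transcribed.
So NolW is not produced.
With no repressor bound, *quvD* is transcribed.
So QuvD is produced and active.
Activator TemK is present, so *jalZ* is transcribed.
So JalZ is produced and active.
With repressor NolM bound, *oxaS* is not transcribed.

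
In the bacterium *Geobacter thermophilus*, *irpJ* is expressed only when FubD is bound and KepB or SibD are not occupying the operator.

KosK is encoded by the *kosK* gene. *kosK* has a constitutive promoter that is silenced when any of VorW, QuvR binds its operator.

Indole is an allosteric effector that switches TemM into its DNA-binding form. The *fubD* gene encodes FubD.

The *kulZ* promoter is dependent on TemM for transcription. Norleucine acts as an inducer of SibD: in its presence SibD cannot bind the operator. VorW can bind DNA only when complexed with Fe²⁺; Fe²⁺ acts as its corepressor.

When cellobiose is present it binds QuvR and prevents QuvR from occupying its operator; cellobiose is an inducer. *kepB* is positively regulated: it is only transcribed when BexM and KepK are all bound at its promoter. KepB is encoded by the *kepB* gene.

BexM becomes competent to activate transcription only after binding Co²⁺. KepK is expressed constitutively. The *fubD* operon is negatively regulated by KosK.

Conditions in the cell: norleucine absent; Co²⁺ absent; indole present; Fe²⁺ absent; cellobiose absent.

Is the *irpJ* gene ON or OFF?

Co²⁺ is absent, so BexM is inactive.
KepK is produced constitutively and is active.
Required activator BexM is absent, so *kepB* is not transcribed.
So KepB is not produced.
Fe²⁺ is absent, so VorW is inactive.
Cellobiose is absent, so QuvR is active.
With repressor QuvR bound, *kosK* is not transcribed.
So KosK is not produced.
With no repressor bound, *fubD* is transcribed.
So FubD is produced and active.
Norleucine is absent, so SibD is active.
With repressor SibD bound, *irpJ* is not transcribed.

OFF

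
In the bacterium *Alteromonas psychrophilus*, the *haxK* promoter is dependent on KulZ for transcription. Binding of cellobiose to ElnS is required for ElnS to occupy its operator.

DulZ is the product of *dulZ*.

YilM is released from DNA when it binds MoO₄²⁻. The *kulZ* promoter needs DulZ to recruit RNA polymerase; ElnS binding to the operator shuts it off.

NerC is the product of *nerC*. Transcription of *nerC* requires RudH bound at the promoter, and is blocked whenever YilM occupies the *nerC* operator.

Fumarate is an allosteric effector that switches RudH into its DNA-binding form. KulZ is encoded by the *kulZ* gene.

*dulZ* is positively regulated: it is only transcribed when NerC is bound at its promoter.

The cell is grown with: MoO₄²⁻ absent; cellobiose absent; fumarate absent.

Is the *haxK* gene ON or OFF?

OFF

MoO₄²⁻ is absent, so YilM is active.
Fumarate is absent, so RudH is inactive.
With repressor YilM bound, *nerC* is not transcribed.
So NerC is not produced.
Required activator NerC is absent, so *dulZ* is not transcribed.
So DulZ is not produced.
Cellobiose is absent, so ElnS is inactive.
Required activator DulZ is absent, so *kulZ* is not transcribed.
So KulZ is not produced.
Required activator KulZ is absent, so *haxK* is not transcribed.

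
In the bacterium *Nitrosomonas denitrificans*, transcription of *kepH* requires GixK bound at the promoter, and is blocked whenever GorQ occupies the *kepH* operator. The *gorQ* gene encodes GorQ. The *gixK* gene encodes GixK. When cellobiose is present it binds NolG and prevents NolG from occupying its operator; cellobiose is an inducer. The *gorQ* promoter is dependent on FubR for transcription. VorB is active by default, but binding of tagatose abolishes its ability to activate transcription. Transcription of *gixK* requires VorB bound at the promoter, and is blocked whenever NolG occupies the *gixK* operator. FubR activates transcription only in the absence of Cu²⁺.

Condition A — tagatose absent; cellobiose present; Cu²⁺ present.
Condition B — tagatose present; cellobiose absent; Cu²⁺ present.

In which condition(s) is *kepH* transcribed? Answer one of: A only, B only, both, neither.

Condition A:
Tagatose is absent, so VorB is active.
Cellobiose is present, so NolG is inactive.
No repressor is bound and VorB is active, so *gixK* is transcribed.
So GixK is produced and active.
Cu²⁺ is present, so FubR is inactive.
Required activator FubR is absent, so *gorQ* is not transcribed.
So GorQ is not produced.
No repressor is bound and GixK is active, so *kepH* is transcribed.
→ *kepH* is ON in A.
Condition B:
Tagatose is present, so VorB is inactive.
Cellobiose is absent, so NolG is active.
With repressor NolG bound, *gixK* is not transcribed.
So GixK is not produced.
Cu²⁺ is present, so FubR is inactive.
Required activator FubR is absent, so *gorQ* is not transcribed.
So GorQ is not produced.
Required activator GixK is absent, so *kepH* is not transcribed.
→ *kepH* is OFF in B.

A only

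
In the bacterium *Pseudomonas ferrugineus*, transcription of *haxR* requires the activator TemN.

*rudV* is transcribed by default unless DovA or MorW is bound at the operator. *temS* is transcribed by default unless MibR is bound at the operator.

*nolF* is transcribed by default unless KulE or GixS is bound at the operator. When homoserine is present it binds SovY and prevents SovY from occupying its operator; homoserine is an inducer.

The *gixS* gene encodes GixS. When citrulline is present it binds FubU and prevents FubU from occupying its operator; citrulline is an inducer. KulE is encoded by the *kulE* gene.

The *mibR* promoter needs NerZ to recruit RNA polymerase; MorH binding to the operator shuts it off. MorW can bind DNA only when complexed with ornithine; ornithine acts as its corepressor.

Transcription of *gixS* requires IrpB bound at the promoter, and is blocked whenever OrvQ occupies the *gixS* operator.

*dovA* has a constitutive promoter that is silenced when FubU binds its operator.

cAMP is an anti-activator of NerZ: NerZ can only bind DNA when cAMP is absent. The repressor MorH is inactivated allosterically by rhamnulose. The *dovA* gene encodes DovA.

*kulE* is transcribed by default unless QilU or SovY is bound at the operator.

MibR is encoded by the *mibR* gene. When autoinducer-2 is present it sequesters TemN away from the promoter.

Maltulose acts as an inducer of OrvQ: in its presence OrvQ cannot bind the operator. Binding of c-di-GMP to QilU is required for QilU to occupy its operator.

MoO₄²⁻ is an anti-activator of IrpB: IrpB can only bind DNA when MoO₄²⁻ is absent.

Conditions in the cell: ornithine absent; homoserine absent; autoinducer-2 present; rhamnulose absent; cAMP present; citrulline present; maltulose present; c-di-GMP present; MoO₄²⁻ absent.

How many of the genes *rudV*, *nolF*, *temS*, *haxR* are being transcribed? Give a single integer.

Citrulline is present, so FubU is inactive.
With no repressor bound, *dovA* is transcribed.
So DovA is produced and active.
Ornithine is absent, so MorW is inactive.
With repressor DovA bound, *rudV* is not transcribed.
→ *rudV* is OFF.
c-di-GMP is present, so QilU is active.
Homoserine is absent, so SovY is active.
With repressor QilU bound, *kulE* is not transcribed.
So KulE is not produced.
Maltulose is present, so OrvQ is inactive.
MoO₄²⁻ is absent, so IrpB is active.
No repressor is bound and IrpB is active, so *gixS* is transcribed.
So GixS is produced and active.
With repressor GixS bound, *nolF* is not transcribed.
→ *nolF* is OFF.
cAMP is present, so NerZ is inactive.
Rhamnulose is absent, so MorH is active.
With repressor MorH bound, *mibR* is not transcribed.
So MibR is not produced.
With no repressor bound, *temS* is transcribed.
→ *temS* is ON.
Autoinducer-2 is present, so TemN is inactive.
Required activator TemN is absent, so *haxR* is not transcribed.
→ *haxR* is OFF.
1 of the 4 genes is transcribed.

1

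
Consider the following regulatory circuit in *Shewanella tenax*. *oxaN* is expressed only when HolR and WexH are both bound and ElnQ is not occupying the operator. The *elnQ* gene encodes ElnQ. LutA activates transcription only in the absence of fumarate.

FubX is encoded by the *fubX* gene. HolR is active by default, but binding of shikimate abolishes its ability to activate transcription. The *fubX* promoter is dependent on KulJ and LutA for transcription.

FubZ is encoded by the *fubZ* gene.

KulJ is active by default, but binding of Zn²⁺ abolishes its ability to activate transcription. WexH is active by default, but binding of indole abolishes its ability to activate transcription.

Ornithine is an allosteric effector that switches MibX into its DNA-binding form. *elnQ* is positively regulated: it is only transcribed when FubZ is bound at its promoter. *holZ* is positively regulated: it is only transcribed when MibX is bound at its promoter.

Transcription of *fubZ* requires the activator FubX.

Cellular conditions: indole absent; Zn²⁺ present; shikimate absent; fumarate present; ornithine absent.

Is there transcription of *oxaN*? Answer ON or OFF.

Shikimate is absent, so HolR is active.
Indole is absent, so WexH is active.
Zn²⁺ is present, so KulJ is inactive.
Fumarate is present, so LutA is inactive.
Required activator KulJ is absent, so *fubX* is not transcribed.
So FubX is not produced.
Required activator FubX is absent, so *fubZ* is not transcribed.
So FubZ is not produced.
Required activator FubZ is absent, so *elnQ* is not transcribed.
So ElnQ is not produced.
No repressor is bound and HolR and WexH are active, so *oxaN* is transcribed.

ON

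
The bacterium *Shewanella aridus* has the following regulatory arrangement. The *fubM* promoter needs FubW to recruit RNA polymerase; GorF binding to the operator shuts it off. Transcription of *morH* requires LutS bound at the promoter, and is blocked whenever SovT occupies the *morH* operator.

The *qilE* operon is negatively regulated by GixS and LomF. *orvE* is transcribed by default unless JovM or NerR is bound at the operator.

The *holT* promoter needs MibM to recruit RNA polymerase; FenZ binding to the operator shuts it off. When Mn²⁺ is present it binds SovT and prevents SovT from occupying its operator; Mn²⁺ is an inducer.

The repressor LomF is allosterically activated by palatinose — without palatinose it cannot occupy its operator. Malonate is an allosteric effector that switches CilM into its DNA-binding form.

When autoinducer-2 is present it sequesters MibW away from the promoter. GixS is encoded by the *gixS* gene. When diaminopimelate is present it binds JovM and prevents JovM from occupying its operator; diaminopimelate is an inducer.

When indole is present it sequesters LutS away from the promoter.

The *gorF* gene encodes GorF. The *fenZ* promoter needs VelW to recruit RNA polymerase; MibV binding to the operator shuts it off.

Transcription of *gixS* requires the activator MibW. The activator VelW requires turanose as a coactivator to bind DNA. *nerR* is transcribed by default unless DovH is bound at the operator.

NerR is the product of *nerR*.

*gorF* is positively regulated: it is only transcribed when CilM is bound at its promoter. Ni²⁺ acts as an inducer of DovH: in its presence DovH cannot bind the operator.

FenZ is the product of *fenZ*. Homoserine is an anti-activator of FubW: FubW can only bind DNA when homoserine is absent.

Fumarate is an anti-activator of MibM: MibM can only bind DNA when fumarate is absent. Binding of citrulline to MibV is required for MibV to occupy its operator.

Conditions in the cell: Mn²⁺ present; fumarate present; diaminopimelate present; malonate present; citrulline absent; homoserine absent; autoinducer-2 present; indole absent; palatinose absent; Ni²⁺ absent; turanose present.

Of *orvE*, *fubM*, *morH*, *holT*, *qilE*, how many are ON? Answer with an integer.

Diaminopimelate is present, so JovM is inactive.
Ni²⁺ is absent, so DovH is active.
With repressor DovH bound, *nerR* is not transcribed.
So NerR is not produced.
With no repressor bound, *orvE* is transcribed.
→ *orvE* is ON.
Malonate is present, so CilM is active.
No repressor is bound and CilM is active, so *gorF* is transcribed.
So GorF is produced and active.
Homoserine is absent, so FubW is active.
With repressor GorF bound, *fubM* is not transcribed.
→ *fubM* is OFF.
Indole is absent, so LutS is active.
Mn²⁺ is present, so SovT is inactive.
No repressor is bound and LutS is active, so *morH* is transcribed.
→ *morH* is ON.
Fumarate is present, so MibM is inactive.
Turanose is present, so VelW is active.
Citrulline is absent, so MibV is inactive.
No repressor is bound and VelW is active, so *fenZ* is transcribed.
So FenZ is produced and active.
With repressor FenZ bound, *holT* is not transcribed.
→ *holT* is OFF.
Autoinducer-2 is present, so MibW is inactive.
Required activator MibW is absent, so *gixS* is not transcribed.
So GixS is not produced.
Palatinose is absent, so LomF is inactive.
With no repressor bound, *qilE* is transcribed.
→ *qilE* is ON.
3 of the 5 genes are transcribed.

3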